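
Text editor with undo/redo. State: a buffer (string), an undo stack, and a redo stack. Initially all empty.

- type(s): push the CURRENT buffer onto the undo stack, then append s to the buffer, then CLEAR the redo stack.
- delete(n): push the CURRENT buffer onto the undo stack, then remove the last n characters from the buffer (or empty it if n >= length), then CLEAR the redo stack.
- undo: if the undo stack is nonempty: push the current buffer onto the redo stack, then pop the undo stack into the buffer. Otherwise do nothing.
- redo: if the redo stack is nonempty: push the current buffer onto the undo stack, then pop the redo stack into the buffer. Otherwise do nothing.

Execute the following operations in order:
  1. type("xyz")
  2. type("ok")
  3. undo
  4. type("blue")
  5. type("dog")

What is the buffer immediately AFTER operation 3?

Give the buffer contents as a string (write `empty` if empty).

Answer: xyz

Derivation:
After op 1 (type): buf='xyz' undo_depth=1 redo_depth=0
After op 2 (type): buf='xyzok' undo_depth=2 redo_depth=0
After op 3 (undo): buf='xyz' undo_depth=1 redo_depth=1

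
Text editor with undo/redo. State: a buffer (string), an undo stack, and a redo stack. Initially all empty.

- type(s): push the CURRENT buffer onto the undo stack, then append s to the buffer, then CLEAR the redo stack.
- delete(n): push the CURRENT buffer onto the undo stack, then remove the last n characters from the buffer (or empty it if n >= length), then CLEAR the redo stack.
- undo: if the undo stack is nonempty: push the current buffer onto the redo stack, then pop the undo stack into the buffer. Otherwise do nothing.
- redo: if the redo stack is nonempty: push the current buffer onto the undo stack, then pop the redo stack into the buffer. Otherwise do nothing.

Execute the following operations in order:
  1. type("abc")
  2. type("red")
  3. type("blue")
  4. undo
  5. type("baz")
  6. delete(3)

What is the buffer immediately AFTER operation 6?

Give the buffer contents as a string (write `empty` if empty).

Answer: abcred

Derivation:
After op 1 (type): buf='abc' undo_depth=1 redo_depth=0
After op 2 (type): buf='abcred' undo_depth=2 redo_depth=0
After op 3 (type): buf='abcredblue' undo_depth=3 redo_depth=0
After op 4 (undo): buf='abcred' undo_depth=2 redo_depth=1
After op 5 (type): buf='abcredbaz' undo_depth=3 redo_depth=0
After op 6 (delete): buf='abcred' undo_depth=4 redo_depth=0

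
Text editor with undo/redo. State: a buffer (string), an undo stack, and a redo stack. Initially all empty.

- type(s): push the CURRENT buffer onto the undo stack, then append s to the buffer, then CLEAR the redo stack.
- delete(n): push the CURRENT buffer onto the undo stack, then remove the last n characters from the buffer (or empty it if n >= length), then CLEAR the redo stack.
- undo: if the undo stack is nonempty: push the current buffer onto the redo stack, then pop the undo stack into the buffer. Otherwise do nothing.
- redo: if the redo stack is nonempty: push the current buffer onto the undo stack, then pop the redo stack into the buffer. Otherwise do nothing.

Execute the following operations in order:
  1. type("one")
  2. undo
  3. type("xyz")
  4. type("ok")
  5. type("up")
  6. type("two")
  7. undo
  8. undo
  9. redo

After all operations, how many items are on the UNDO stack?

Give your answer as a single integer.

After op 1 (type): buf='one' undo_depth=1 redo_depth=0
After op 2 (undo): buf='(empty)' undo_depth=0 redo_depth=1
After op 3 (type): buf='xyz' undo_depth=1 redo_depth=0
After op 4 (type): buf='xyzok' undo_depth=2 redo_depth=0
After op 5 (type): buf='xyzokup' undo_depth=3 redo_depth=0
After op 6 (type): buf='xyzokuptwo' undo_depth=4 redo_depth=0
After op 7 (undo): buf='xyzokup' undo_depth=3 redo_depth=1
After op 8 (undo): buf='xyzok' undo_depth=2 redo_depth=2
After op 9 (redo): buf='xyzokup' undo_depth=3 redo_depth=1

Answer: 3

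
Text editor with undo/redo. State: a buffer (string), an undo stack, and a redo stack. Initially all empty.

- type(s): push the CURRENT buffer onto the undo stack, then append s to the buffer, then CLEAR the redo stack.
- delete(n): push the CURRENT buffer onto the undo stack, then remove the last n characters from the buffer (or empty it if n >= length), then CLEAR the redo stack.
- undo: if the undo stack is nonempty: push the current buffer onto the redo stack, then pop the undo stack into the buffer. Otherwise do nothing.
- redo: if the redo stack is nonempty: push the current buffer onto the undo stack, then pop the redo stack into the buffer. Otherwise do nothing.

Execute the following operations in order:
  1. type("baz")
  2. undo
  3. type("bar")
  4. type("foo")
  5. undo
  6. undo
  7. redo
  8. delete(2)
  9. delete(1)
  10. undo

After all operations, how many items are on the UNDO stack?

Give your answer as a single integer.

Answer: 2

Derivation:
After op 1 (type): buf='baz' undo_depth=1 redo_depth=0
After op 2 (undo): buf='(empty)' undo_depth=0 redo_depth=1
After op 3 (type): buf='bar' undo_depth=1 redo_depth=0
After op 4 (type): buf='barfoo' undo_depth=2 redo_depth=0
After op 5 (undo): buf='bar' undo_depth=1 redo_depth=1
After op 6 (undo): buf='(empty)' undo_depth=0 redo_depth=2
After op 7 (redo): buf='bar' undo_depth=1 redo_depth=1
After op 8 (delete): buf='b' undo_depth=2 redo_depth=0
After op 9 (delete): buf='(empty)' undo_depth=3 redo_depth=0
After op 10 (undo): buf='b' undo_depth=2 redo_depth=1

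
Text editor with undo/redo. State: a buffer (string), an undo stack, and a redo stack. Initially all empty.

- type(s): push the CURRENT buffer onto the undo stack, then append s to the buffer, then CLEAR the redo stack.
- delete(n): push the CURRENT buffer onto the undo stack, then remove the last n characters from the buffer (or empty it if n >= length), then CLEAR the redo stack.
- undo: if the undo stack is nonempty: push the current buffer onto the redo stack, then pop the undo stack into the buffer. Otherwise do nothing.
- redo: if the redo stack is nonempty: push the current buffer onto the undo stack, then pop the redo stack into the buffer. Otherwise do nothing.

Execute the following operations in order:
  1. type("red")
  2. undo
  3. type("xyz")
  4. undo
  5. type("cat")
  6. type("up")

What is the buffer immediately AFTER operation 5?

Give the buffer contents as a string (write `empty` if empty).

Answer: cat

Derivation:
After op 1 (type): buf='red' undo_depth=1 redo_depth=0
After op 2 (undo): buf='(empty)' undo_depth=0 redo_depth=1
After op 3 (type): buf='xyz' undo_depth=1 redo_depth=0
After op 4 (undo): buf='(empty)' undo_depth=0 redo_depth=1
After op 5 (type): buf='cat' undo_depth=1 redo_depth=0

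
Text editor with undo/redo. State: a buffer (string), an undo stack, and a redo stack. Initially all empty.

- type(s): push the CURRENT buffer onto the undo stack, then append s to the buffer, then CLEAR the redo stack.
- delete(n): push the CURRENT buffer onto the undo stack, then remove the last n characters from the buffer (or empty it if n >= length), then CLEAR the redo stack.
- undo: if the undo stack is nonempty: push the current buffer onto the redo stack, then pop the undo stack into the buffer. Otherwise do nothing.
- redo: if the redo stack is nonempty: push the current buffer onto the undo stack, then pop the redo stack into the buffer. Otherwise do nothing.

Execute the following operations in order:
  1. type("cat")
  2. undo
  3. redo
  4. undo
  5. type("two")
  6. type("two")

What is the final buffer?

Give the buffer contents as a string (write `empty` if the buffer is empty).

After op 1 (type): buf='cat' undo_depth=1 redo_depth=0
After op 2 (undo): buf='(empty)' undo_depth=0 redo_depth=1
After op 3 (redo): buf='cat' undo_depth=1 redo_depth=0
After op 4 (undo): buf='(empty)' undo_depth=0 redo_depth=1
After op 5 (type): buf='two' undo_depth=1 redo_depth=0
After op 6 (type): buf='twotwo' undo_depth=2 redo_depth=0

Answer: twotwo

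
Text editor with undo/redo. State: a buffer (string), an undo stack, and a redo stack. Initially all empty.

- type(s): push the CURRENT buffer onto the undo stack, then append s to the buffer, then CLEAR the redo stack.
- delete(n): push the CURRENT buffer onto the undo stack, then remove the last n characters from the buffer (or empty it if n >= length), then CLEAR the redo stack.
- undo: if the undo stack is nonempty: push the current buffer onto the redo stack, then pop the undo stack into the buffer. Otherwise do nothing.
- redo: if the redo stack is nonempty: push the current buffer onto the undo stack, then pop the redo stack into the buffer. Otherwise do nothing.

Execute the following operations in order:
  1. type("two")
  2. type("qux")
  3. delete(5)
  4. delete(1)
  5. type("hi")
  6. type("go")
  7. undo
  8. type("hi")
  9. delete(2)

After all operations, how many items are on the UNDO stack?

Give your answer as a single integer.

After op 1 (type): buf='two' undo_depth=1 redo_depth=0
After op 2 (type): buf='twoqux' undo_depth=2 redo_depth=0
After op 3 (delete): buf='t' undo_depth=3 redo_depth=0
After op 4 (delete): buf='(empty)' undo_depth=4 redo_depth=0
After op 5 (type): buf='hi' undo_depth=5 redo_depth=0
After op 6 (type): buf='higo' undo_depth=6 redo_depth=0
After op 7 (undo): buf='hi' undo_depth=5 redo_depth=1
After op 8 (type): buf='hihi' undo_depth=6 redo_depth=0
After op 9 (delete): buf='hi' undo_depth=7 redo_depth=0

Answer: 7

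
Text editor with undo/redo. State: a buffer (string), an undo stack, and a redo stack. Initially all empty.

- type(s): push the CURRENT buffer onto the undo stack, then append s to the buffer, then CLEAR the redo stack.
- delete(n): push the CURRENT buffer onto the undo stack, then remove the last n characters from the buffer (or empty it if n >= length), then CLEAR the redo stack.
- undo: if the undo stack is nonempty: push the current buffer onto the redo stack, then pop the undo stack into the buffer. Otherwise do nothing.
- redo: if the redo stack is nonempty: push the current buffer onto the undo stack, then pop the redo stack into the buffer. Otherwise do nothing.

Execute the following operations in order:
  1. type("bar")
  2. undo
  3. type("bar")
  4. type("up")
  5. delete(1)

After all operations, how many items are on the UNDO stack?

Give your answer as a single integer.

After op 1 (type): buf='bar' undo_depth=1 redo_depth=0
After op 2 (undo): buf='(empty)' undo_depth=0 redo_depth=1
After op 3 (type): buf='bar' undo_depth=1 redo_depth=0
After op 4 (type): buf='barup' undo_depth=2 redo_depth=0
After op 5 (delete): buf='baru' undo_depth=3 redo_depth=0

Answer: 3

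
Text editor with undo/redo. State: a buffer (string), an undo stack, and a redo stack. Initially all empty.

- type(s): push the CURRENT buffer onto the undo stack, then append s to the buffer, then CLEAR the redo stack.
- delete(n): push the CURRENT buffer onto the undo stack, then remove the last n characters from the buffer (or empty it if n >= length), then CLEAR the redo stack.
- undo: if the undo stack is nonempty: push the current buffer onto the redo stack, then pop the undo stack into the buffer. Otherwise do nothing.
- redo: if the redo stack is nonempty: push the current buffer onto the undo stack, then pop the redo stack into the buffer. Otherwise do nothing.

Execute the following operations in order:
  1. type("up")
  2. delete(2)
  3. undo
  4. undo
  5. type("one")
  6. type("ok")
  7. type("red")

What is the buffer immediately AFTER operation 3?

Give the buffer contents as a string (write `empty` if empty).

After op 1 (type): buf='up' undo_depth=1 redo_depth=0
After op 2 (delete): buf='(empty)' undo_depth=2 redo_depth=0
After op 3 (undo): buf='up' undo_depth=1 redo_depth=1

Answer: up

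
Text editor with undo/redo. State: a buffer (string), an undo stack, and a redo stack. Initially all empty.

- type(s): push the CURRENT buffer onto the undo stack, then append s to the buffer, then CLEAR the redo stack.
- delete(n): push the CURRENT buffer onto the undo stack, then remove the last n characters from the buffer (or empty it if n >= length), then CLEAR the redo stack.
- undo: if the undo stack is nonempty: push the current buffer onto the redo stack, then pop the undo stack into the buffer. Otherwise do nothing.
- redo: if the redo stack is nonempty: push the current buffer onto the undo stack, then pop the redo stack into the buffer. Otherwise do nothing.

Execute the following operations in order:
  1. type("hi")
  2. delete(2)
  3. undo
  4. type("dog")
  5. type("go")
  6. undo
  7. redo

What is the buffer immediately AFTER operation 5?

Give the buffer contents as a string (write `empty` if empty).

Answer: hidoggo

Derivation:
After op 1 (type): buf='hi' undo_depth=1 redo_depth=0
After op 2 (delete): buf='(empty)' undo_depth=2 redo_depth=0
After op 3 (undo): buf='hi' undo_depth=1 redo_depth=1
After op 4 (type): buf='hidog' undo_depth=2 redo_depth=0
After op 5 (type): buf='hidoggo' undo_depth=3 redo_depth=0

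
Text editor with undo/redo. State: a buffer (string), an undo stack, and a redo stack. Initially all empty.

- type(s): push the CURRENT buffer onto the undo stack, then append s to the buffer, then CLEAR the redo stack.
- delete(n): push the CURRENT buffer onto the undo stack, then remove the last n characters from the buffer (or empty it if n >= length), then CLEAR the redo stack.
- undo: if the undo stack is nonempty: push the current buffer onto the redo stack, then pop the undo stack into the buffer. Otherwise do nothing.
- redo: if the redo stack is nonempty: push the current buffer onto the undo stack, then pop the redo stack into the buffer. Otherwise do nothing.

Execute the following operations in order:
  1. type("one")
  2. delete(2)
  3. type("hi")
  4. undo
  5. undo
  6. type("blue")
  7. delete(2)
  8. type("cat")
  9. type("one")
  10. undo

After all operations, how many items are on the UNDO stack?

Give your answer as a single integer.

Answer: 4

Derivation:
After op 1 (type): buf='one' undo_depth=1 redo_depth=0
After op 2 (delete): buf='o' undo_depth=2 redo_depth=0
After op 3 (type): buf='ohi' undo_depth=3 redo_depth=0
After op 4 (undo): buf='o' undo_depth=2 redo_depth=1
After op 5 (undo): buf='one' undo_depth=1 redo_depth=2
After op 6 (type): buf='oneblue' undo_depth=2 redo_depth=0
After op 7 (delete): buf='onebl' undo_depth=3 redo_depth=0
After op 8 (type): buf='oneblcat' undo_depth=4 redo_depth=0
After op 9 (type): buf='oneblcatone' undo_depth=5 redo_depth=0
After op 10 (undo): buf='oneblcat' undo_depth=4 redo_depth=1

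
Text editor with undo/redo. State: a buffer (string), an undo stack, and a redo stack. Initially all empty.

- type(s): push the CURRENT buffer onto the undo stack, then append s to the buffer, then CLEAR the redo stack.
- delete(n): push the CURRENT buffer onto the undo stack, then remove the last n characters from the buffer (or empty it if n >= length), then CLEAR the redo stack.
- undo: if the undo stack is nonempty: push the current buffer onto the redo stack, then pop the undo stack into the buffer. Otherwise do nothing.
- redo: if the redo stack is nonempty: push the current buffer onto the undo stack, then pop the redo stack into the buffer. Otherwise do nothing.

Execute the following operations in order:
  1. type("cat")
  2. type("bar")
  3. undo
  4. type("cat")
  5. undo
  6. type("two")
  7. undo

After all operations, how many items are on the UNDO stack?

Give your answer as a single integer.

After op 1 (type): buf='cat' undo_depth=1 redo_depth=0
After op 2 (type): buf='catbar' undo_depth=2 redo_depth=0
After op 3 (undo): buf='cat' undo_depth=1 redo_depth=1
After op 4 (type): buf='catcat' undo_depth=2 redo_depth=0
After op 5 (undo): buf='cat' undo_depth=1 redo_depth=1
After op 6 (type): buf='cattwo' undo_depth=2 redo_depth=0
After op 7 (undo): buf='cat' undo_depth=1 redo_depth=1

Answer: 1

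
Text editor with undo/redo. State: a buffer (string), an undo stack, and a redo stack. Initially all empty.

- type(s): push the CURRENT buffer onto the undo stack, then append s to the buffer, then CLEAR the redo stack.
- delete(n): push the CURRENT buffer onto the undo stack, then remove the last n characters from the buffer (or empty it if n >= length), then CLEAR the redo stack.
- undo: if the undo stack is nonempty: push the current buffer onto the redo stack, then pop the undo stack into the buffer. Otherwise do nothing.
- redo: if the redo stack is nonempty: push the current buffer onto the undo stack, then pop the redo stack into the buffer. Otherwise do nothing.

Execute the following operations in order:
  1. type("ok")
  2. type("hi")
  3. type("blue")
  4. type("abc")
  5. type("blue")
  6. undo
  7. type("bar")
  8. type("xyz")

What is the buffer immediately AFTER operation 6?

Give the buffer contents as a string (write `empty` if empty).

Answer: okhiblueabc

Derivation:
After op 1 (type): buf='ok' undo_depth=1 redo_depth=0
After op 2 (type): buf='okhi' undo_depth=2 redo_depth=0
After op 3 (type): buf='okhiblue' undo_depth=3 redo_depth=0
After op 4 (type): buf='okhiblueabc' undo_depth=4 redo_depth=0
After op 5 (type): buf='okhiblueabcblue' undo_depth=5 redo_depth=0
After op 6 (undo): buf='okhiblueabc' undo_depth=4 redo_depth=1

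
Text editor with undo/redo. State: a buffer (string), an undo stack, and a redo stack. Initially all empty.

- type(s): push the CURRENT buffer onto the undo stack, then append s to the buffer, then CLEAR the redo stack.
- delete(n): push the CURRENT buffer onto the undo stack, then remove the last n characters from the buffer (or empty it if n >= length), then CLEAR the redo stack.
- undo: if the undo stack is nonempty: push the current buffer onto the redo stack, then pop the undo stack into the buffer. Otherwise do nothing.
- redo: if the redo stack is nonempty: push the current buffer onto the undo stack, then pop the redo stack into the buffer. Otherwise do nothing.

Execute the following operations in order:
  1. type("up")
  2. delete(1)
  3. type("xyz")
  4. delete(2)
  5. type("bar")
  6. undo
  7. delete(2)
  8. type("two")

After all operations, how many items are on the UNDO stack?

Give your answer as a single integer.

After op 1 (type): buf='up' undo_depth=1 redo_depth=0
After op 2 (delete): buf='u' undo_depth=2 redo_depth=0
After op 3 (type): buf='uxyz' undo_depth=3 redo_depth=0
After op 4 (delete): buf='ux' undo_depth=4 redo_depth=0
After op 5 (type): buf='uxbar' undo_depth=5 redo_depth=0
After op 6 (undo): buf='ux' undo_depth=4 redo_depth=1
After op 7 (delete): buf='(empty)' undo_depth=5 redo_depth=0
After op 8 (type): buf='two' undo_depth=6 redo_depth=0

Answer: 6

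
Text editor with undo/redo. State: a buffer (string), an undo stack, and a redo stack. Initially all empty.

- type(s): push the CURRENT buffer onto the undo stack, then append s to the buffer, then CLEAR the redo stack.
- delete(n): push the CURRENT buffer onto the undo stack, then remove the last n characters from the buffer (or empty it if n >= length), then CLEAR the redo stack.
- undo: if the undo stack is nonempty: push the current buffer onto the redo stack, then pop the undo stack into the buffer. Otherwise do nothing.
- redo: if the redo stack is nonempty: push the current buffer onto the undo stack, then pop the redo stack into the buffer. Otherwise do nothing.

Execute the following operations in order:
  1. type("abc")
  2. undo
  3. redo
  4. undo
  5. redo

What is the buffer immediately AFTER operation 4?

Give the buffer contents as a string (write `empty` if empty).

Answer: empty

Derivation:
After op 1 (type): buf='abc' undo_depth=1 redo_depth=0
After op 2 (undo): buf='(empty)' undo_depth=0 redo_depth=1
After op 3 (redo): buf='abc' undo_depth=1 redo_depth=0
After op 4 (undo): buf='(empty)' undo_depth=0 redo_depth=1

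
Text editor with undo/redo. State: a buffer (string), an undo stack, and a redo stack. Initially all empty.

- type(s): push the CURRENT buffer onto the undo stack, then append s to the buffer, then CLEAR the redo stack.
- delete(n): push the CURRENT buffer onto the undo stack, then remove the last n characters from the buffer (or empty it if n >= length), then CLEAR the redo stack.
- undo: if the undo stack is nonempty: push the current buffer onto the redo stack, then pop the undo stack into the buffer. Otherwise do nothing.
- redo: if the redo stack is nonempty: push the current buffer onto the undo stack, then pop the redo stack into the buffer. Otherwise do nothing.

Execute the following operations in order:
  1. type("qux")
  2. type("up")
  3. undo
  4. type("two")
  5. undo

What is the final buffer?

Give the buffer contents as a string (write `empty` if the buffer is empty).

After op 1 (type): buf='qux' undo_depth=1 redo_depth=0
After op 2 (type): buf='quxup' undo_depth=2 redo_depth=0
After op 3 (undo): buf='qux' undo_depth=1 redo_depth=1
After op 4 (type): buf='quxtwo' undo_depth=2 redo_depth=0
After op 5 (undo): buf='qux' undo_depth=1 redo_depth=1

Answer: qux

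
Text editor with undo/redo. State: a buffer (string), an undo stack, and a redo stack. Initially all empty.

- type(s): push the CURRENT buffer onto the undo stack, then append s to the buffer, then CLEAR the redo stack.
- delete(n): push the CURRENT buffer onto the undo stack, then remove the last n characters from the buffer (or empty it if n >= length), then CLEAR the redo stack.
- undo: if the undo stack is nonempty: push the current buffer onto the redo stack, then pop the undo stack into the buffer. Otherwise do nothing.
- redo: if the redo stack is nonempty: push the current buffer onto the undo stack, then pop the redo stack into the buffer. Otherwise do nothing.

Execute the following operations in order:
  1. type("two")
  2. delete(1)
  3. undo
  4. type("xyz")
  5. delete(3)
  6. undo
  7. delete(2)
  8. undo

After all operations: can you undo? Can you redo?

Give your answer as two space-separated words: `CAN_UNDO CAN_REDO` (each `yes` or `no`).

Answer: yes yes

Derivation:
After op 1 (type): buf='two' undo_depth=1 redo_depth=0
After op 2 (delete): buf='tw' undo_depth=2 redo_depth=0
After op 3 (undo): buf='two' undo_depth=1 redo_depth=1
After op 4 (type): buf='twoxyz' undo_depth=2 redo_depth=0
After op 5 (delete): buf='two' undo_depth=3 redo_depth=0
After op 6 (undo): buf='twoxyz' undo_depth=2 redo_depth=1
After op 7 (delete): buf='twox' undo_depth=3 redo_depth=0
After op 8 (undo): buf='twoxyz' undo_depth=2 redo_depth=1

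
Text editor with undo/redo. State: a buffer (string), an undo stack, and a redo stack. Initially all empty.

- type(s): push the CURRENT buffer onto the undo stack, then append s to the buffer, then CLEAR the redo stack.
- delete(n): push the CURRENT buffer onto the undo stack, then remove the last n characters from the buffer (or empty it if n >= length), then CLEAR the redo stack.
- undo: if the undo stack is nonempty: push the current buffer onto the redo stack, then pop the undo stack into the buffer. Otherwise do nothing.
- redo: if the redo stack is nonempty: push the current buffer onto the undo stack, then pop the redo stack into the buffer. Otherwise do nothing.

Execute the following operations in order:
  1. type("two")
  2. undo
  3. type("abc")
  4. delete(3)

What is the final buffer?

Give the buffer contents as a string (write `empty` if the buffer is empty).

After op 1 (type): buf='two' undo_depth=1 redo_depth=0
After op 2 (undo): buf='(empty)' undo_depth=0 redo_depth=1
After op 3 (type): buf='abc' undo_depth=1 redo_depth=0
After op 4 (delete): buf='(empty)' undo_depth=2 redo_depth=0

Answer: empty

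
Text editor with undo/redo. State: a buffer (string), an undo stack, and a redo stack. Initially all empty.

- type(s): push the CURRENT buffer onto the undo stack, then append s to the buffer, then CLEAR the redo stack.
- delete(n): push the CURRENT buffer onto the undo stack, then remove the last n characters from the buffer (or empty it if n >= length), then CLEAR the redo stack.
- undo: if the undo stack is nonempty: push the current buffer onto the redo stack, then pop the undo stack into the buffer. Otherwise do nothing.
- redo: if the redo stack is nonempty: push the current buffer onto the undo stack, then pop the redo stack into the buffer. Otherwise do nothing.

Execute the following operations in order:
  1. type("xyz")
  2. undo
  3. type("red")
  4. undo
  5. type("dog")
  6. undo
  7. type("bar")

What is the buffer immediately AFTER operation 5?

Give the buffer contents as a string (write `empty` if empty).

After op 1 (type): buf='xyz' undo_depth=1 redo_depth=0
After op 2 (undo): buf='(empty)' undo_depth=0 redo_depth=1
After op 3 (type): buf='red' undo_depth=1 redo_depth=0
After op 4 (undo): buf='(empty)' undo_depth=0 redo_depth=1
After op 5 (type): buf='dog' undo_depth=1 redo_depth=0

Answer: dog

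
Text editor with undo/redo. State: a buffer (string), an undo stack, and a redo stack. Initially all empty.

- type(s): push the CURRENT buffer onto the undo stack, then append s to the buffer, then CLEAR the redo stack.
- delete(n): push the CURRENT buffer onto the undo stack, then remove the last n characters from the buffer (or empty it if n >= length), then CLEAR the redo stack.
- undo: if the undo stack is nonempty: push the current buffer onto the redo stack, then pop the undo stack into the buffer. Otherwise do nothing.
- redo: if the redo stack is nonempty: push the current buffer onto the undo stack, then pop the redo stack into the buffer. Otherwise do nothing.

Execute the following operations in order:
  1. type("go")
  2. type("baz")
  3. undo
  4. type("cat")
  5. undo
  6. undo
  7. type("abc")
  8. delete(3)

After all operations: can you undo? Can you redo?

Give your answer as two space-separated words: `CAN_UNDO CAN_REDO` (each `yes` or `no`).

Answer: yes no

Derivation:
After op 1 (type): buf='go' undo_depth=1 redo_depth=0
After op 2 (type): buf='gobaz' undo_depth=2 redo_depth=0
After op 3 (undo): buf='go' undo_depth=1 redo_depth=1
After op 4 (type): buf='gocat' undo_depth=2 redo_depth=0
After op 5 (undo): buf='go' undo_depth=1 redo_depth=1
After op 6 (undo): buf='(empty)' undo_depth=0 redo_depth=2
After op 7 (type): buf='abc' undo_depth=1 redo_depth=0
After op 8 (delete): buf='(empty)' undo_depth=2 redo_depth=0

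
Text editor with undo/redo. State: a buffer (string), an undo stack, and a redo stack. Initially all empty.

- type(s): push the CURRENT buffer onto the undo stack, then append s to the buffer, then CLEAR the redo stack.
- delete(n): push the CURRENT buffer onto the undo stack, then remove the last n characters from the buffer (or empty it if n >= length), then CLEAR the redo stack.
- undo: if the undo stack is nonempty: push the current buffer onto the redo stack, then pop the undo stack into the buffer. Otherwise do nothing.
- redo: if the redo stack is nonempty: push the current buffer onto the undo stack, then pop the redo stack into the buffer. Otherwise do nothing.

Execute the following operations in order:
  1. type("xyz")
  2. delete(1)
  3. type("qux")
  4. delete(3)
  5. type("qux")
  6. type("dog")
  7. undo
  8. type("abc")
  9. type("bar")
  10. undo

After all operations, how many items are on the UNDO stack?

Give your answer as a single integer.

Answer: 6

Derivation:
After op 1 (type): buf='xyz' undo_depth=1 redo_depth=0
After op 2 (delete): buf='xy' undo_depth=2 redo_depth=0
After op 3 (type): buf='xyqux' undo_depth=3 redo_depth=0
After op 4 (delete): buf='xy' undo_depth=4 redo_depth=0
After op 5 (type): buf='xyqux' undo_depth=5 redo_depth=0
After op 6 (type): buf='xyquxdog' undo_depth=6 redo_depth=0
After op 7 (undo): buf='xyqux' undo_depth=5 redo_depth=1
After op 8 (type): buf='xyquxabc' undo_depth=6 redo_depth=0
After op 9 (type): buf='xyquxabcbar' undo_depth=7 redo_depth=0
After op 10 (undo): buf='xyquxabc' undo_depth=6 redo_depth=1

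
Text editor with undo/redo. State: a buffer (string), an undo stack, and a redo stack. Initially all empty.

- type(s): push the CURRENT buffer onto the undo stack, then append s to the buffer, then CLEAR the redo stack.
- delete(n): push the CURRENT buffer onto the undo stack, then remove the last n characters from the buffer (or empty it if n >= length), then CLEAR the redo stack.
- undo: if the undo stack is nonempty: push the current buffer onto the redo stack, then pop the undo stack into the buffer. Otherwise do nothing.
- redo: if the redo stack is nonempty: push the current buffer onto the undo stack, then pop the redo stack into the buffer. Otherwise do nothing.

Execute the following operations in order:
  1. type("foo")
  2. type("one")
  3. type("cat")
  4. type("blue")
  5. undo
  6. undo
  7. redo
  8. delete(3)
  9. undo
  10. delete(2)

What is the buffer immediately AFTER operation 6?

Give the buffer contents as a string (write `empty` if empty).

Answer: fooone

Derivation:
After op 1 (type): buf='foo' undo_depth=1 redo_depth=0
After op 2 (type): buf='fooone' undo_depth=2 redo_depth=0
After op 3 (type): buf='fooonecat' undo_depth=3 redo_depth=0
After op 4 (type): buf='fooonecatblue' undo_depth=4 redo_depth=0
After op 5 (undo): buf='fooonecat' undo_depth=3 redo_depth=1
After op 6 (undo): buf='fooone' undo_depth=2 redo_depth=2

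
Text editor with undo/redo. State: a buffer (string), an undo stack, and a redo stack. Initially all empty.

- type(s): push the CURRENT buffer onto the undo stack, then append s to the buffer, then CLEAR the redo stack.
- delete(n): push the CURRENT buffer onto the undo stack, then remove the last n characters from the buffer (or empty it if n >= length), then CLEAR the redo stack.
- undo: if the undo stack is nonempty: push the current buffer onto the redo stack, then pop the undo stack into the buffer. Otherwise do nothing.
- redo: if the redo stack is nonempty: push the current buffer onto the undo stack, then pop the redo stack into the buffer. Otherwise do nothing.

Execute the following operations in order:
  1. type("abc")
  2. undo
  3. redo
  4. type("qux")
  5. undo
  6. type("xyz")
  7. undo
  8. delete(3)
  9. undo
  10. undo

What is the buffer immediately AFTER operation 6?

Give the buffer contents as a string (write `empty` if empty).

After op 1 (type): buf='abc' undo_depth=1 redo_depth=0
After op 2 (undo): buf='(empty)' undo_depth=0 redo_depth=1
After op 3 (redo): buf='abc' undo_depth=1 redo_depth=0
After op 4 (type): buf='abcqux' undo_depth=2 redo_depth=0
After op 5 (undo): buf='abc' undo_depth=1 redo_depth=1
After op 6 (type): buf='abcxyz' undo_depth=2 redo_depth=0

Answer: abcxyz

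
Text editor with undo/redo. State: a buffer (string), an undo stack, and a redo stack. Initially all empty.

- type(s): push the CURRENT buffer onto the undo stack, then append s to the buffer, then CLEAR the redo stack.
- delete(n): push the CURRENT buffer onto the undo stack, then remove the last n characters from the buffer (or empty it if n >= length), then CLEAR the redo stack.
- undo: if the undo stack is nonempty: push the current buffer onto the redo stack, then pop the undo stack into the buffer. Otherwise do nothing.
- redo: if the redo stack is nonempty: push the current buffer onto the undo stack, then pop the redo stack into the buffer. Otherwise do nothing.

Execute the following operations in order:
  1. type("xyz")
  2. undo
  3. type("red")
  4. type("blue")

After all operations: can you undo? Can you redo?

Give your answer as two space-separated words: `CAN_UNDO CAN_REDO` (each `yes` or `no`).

Answer: yes no

Derivation:
After op 1 (type): buf='xyz' undo_depth=1 redo_depth=0
After op 2 (undo): buf='(empty)' undo_depth=0 redo_depth=1
After op 3 (type): buf='red' undo_depth=1 redo_depth=0
After op 4 (type): buf='redblue' undo_depth=2 redo_depth=0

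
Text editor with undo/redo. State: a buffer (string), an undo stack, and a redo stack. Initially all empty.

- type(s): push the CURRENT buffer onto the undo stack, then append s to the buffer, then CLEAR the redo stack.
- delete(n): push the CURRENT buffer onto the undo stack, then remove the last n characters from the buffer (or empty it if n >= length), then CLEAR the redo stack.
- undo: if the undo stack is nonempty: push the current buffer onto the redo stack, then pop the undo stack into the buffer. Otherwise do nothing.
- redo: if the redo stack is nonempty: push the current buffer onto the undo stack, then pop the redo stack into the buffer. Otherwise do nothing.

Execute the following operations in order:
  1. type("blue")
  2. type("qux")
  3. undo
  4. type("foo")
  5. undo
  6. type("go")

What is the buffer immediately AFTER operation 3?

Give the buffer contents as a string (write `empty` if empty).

After op 1 (type): buf='blue' undo_depth=1 redo_depth=0
After op 2 (type): buf='bluequx' undo_depth=2 redo_depth=0
After op 3 (undo): buf='blue' undo_depth=1 redo_depth=1

Answer: blue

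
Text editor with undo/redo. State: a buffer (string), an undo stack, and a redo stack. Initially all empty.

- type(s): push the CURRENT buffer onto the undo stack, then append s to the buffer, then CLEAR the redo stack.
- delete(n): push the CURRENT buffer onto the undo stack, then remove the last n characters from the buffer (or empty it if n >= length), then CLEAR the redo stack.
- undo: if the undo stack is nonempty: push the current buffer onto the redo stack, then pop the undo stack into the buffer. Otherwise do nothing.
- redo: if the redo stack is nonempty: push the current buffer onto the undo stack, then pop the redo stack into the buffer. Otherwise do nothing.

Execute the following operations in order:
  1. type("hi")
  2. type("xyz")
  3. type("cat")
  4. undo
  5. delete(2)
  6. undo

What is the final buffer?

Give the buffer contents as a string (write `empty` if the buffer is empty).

After op 1 (type): buf='hi' undo_depth=1 redo_depth=0
After op 2 (type): buf='hixyz' undo_depth=2 redo_depth=0
After op 3 (type): buf='hixyzcat' undo_depth=3 redo_depth=0
After op 4 (undo): buf='hixyz' undo_depth=2 redo_depth=1
After op 5 (delete): buf='hix' undo_depth=3 redo_depth=0
After op 6 (undo): buf='hixyz' undo_depth=2 redo_depth=1

Answer: hixyz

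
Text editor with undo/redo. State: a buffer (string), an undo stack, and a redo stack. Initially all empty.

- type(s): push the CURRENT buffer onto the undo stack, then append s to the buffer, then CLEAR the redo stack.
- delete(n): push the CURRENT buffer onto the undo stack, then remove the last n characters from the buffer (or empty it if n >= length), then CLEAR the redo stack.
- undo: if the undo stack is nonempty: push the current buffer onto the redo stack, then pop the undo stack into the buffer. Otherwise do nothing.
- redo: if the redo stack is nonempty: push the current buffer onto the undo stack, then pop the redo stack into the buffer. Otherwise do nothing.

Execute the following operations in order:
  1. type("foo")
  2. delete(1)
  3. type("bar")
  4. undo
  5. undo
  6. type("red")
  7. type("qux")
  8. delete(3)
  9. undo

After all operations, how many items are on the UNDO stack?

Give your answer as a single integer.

After op 1 (type): buf='foo' undo_depth=1 redo_depth=0
After op 2 (delete): buf='fo' undo_depth=2 redo_depth=0
After op 3 (type): buf='fobar' undo_depth=3 redo_depth=0
After op 4 (undo): buf='fo' undo_depth=2 redo_depth=1
After op 5 (undo): buf='foo' undo_depth=1 redo_depth=2
After op 6 (type): buf='foored' undo_depth=2 redo_depth=0
After op 7 (type): buf='fooredqux' undo_depth=3 redo_depth=0
After op 8 (delete): buf='foored' undo_depth=4 redo_depth=0
After op 9 (undo): buf='fooredqux' undo_depth=3 redo_depth=1

Answer: 3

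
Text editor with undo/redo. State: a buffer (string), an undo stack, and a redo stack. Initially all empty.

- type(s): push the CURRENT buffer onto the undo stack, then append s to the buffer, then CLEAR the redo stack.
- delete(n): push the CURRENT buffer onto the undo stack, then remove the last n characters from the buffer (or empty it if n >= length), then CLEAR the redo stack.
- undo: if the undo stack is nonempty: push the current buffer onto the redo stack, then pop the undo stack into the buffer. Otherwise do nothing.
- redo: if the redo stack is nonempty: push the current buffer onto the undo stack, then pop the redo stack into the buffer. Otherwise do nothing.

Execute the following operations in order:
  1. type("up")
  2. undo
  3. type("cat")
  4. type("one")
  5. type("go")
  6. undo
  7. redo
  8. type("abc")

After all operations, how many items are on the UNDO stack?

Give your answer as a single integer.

After op 1 (type): buf='up' undo_depth=1 redo_depth=0
After op 2 (undo): buf='(empty)' undo_depth=0 redo_depth=1
After op 3 (type): buf='cat' undo_depth=1 redo_depth=0
After op 4 (type): buf='catone' undo_depth=2 redo_depth=0
After op 5 (type): buf='catonego' undo_depth=3 redo_depth=0
After op 6 (undo): buf='catone' undo_depth=2 redo_depth=1
After op 7 (redo): buf='catonego' undo_depth=3 redo_depth=0
After op 8 (type): buf='catonegoabc' undo_depth=4 redo_depth=0

Answer: 4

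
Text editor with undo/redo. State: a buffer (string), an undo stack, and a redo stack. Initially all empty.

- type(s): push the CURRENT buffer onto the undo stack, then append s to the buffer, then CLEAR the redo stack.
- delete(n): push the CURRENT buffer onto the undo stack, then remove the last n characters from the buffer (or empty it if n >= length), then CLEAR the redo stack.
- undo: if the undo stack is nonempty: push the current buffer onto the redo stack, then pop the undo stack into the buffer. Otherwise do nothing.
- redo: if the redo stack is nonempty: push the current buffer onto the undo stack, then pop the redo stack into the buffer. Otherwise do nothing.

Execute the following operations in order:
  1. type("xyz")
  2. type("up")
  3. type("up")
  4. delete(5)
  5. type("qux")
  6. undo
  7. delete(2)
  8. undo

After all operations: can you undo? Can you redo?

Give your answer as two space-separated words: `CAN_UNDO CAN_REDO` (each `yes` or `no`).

Answer: yes yes

Derivation:
After op 1 (type): buf='xyz' undo_depth=1 redo_depth=0
After op 2 (type): buf='xyzup' undo_depth=2 redo_depth=0
After op 3 (type): buf='xyzupup' undo_depth=3 redo_depth=0
After op 4 (delete): buf='xy' undo_depth=4 redo_depth=0
After op 5 (type): buf='xyqux' undo_depth=5 redo_depth=0
After op 6 (undo): buf='xy' undo_depth=4 redo_depth=1
After op 7 (delete): buf='(empty)' undo_depth=5 redo_depth=0
After op 8 (undo): buf='xy' undo_depth=4 redo_depth=1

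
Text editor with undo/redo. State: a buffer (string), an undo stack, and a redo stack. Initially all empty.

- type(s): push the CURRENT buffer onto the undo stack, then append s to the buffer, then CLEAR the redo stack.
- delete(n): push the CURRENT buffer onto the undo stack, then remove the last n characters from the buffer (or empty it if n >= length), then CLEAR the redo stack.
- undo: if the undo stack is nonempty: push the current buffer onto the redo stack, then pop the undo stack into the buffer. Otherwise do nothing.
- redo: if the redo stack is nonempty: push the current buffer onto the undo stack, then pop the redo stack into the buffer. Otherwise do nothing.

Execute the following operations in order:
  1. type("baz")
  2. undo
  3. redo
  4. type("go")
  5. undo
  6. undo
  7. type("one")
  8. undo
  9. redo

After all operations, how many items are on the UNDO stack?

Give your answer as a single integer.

Answer: 1

Derivation:
After op 1 (type): buf='baz' undo_depth=1 redo_depth=0
After op 2 (undo): buf='(empty)' undo_depth=0 redo_depth=1
After op 3 (redo): buf='baz' undo_depth=1 redo_depth=0
After op 4 (type): buf='bazgo' undo_depth=2 redo_depth=0
After op 5 (undo): buf='baz' undo_depth=1 redo_depth=1
After op 6 (undo): buf='(empty)' undo_depth=0 redo_depth=2
After op 7 (type): buf='one' undo_depth=1 redo_depth=0
After op 8 (undo): buf='(empty)' undo_depth=0 redo_depth=1
After op 9 (redo): buf='one' undo_depth=1 redo_depth=0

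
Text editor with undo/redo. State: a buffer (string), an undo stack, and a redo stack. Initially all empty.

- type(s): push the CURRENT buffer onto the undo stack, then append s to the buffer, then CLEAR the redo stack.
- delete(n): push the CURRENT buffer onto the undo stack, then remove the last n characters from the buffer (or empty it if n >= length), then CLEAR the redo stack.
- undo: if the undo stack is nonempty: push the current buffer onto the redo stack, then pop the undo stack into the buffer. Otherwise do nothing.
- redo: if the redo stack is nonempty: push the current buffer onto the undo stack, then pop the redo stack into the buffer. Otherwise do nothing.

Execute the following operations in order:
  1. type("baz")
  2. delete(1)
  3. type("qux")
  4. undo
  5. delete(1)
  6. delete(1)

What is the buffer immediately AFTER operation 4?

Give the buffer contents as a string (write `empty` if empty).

Answer: ba

Derivation:
After op 1 (type): buf='baz' undo_depth=1 redo_depth=0
After op 2 (delete): buf='ba' undo_depth=2 redo_depth=0
After op 3 (type): buf='baqux' undo_depth=3 redo_depth=0
After op 4 (undo): buf='ba' undo_depth=2 redo_depth=1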